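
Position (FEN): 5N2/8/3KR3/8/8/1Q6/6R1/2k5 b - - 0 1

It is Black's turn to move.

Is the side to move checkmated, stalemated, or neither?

stalemate

Black to move; black king on c1.
In check: no.
King squares — b1: attacked by Qb3; d1: attacked by Qb3; b2: attacked by Rg2; c2: attacked by Rg2; d2: attacked by Rg2.
Legal moves for Black: none.
Not in check and no legal moves → stalemate.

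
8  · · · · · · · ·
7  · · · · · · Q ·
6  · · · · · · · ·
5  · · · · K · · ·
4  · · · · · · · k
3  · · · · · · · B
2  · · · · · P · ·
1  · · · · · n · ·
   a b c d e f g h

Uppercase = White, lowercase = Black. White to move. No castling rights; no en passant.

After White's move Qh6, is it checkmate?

yes

After Qh6: black king on h4; in check: yes, from the white queen on h6.
King squares — g3: attacked by Pf2; h3: attacked by Qh6; g4: attacked by Bh3; g5: attacked by Qh6; h5: attacked by Qh6.
Black has no legal moves → checkmate.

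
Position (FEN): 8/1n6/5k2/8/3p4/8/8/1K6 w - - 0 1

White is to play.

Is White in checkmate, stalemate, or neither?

White to move; white king on b1.
In check: no.
Legal moves for White: Kc2, Kb2, Ka2, Kc1, Ka1.
White has 5 legal moves and is not in check → neither.

neither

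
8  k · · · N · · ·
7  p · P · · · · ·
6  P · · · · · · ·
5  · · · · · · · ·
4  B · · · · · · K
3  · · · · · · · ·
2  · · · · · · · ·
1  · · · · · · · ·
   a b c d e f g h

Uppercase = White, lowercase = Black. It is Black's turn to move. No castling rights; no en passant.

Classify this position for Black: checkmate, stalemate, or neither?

stalemate

Black to move; black king on a8.
In check: no.
King squares — a7: own pawn; b7: attacked by Pa6; b8: attacked by Pc7.
Legal moves for Black: none.
Not in check and no legal moves → stalemate.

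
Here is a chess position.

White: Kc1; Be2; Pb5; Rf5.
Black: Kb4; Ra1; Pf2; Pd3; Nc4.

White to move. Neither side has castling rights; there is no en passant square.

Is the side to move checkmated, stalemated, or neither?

White to move; white king on c1.
In check: yes, from the black rook on a1.
King squares — b1: attacked by Ra1; d1: attacked by Ra1; b2: attacked by Nc4; c2: attacked by Pd3; d2: attacked by Nc4.
Legal moves for White: none.
In check with no legal moves → checkmate.

checkmate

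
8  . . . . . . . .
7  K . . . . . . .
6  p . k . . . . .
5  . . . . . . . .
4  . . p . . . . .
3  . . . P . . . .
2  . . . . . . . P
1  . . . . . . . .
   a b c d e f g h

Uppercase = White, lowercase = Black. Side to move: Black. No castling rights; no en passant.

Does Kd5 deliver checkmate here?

no

After Kd5: white king on a7; in check: no.
White is not in check, so this cannot be checkmate.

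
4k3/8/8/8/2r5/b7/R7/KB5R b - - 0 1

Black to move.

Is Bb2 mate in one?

After Bb2: white king on a1; in check: yes, from the black bishop on b2.
White has 2 legal replies: Kxb2, Rxb2.
In check but a legal move exists → not checkmate.

no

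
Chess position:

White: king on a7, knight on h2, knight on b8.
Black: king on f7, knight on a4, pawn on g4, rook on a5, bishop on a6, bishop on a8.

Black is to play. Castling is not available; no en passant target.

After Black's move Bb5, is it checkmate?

no

After Bb5: white king on a7; in check: yes, from the black rook on a5.
White has 1 legal reply: Na6.
In check but a legal move exists → not checkmate.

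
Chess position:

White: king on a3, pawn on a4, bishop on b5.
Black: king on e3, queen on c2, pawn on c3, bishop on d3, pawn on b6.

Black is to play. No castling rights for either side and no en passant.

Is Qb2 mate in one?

yes

After Qb2: white king on a3; in check: yes, from the black queen on b2.
King squares — a2: attacked by Qb2; b2: attacked by Pc3; b3: attacked by Qb2; a4: own pawn; b4: attacked by Qb2.
White has no legal moves → checkmate.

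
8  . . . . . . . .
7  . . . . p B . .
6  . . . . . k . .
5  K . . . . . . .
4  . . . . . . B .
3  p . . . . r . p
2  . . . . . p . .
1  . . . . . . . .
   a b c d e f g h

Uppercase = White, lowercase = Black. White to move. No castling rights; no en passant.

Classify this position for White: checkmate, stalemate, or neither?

neither

White to move; white king on a5.
In check: no.
Legal moves for White include: Bg8, Be8, Bg6, Bfe6, Bfh5, Bd5, Bc4, Bb3, Ba2, Kb6, Ka6, Kb5, Kb4, Ka4, Bc8, Bd7, Bge6, Bgh5, ... (list truncated; more exist).
White has legal moves and is not in check → neither.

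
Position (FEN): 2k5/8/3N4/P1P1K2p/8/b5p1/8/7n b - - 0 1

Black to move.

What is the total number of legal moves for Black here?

Black to move; king on c8.
In check: yes, from the white knight on d6.
Legal moves: Kd8, Kb8, Kd7, Kc7.
Count: 4.

4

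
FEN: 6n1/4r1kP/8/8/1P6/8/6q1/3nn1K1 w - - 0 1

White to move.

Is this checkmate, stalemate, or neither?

White to move; white king on g1.
In check: yes, from the black queen on g2.
King squares — f1: attacked by Qg2; h1: attacked by Qg2; f2: attacked by Nd1; g2: attacked by Ne1; h2: attacked by Qg2.
Legal moves for White: none.
In check with no legal moves → checkmate.

checkmate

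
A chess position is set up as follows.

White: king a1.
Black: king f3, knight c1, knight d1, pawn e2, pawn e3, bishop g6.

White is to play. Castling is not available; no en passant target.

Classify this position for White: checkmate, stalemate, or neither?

White to move; white king on a1.
In check: no.
King squares — b1: attacked by Bg6; a2: attacked by Nc1; b2: attacked by Nd1.
Legal moves for White: none.
Not in check and no legal moves → stalemate.

stalemate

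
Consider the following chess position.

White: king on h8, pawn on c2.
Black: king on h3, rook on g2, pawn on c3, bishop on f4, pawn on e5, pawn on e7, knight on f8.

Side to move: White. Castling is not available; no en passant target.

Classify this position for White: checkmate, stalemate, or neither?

White to move; white king on h8.
In check: no.
King squares — g7: attacked by Rg2; h7: attacked by Nf8; g8: attacked by Rg2.
Legal moves for White: none.
Not in check and no legal moves → stalemate.

stalemate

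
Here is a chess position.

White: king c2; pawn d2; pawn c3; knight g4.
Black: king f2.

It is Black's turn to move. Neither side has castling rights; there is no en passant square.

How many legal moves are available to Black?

Black to move; king on f2.
In check: yes, from the white knight on g4.
Legal moves: Kg3, Kf3, Kg2, Ke2, Kg1, Kf1, Ke1.
Count: 7.

7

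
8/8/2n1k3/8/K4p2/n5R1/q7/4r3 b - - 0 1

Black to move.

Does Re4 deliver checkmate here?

After Re4: white king on a4; in check: yes, from the black rook on e4.
King squares — a3: attacked by Qa2; b3: attacked by Qa2; b4: attacked by Re4; a5: attacked by Nc6; b5: attacked by Na3.
White has no legal moves → checkmate.

yes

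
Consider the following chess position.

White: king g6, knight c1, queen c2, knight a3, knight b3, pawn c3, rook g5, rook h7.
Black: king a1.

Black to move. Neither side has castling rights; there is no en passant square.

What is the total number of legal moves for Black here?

0

Black to move; king on a1.
In check: yes, from the white knight on b3.
Legal moves: none.
Count: 0.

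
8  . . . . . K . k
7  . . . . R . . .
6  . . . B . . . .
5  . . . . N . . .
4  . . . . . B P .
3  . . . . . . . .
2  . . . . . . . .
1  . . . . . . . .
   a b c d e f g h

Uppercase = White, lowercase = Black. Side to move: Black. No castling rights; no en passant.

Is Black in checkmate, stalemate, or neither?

Black to move; black king on h8.
In check: no.
King squares — g7: attacked by Re7; h7: attacked by Re7; g8: attacked by Kf8.
Legal moves for Black: none.
Not in check and no legal moves → stalemate.

stalemate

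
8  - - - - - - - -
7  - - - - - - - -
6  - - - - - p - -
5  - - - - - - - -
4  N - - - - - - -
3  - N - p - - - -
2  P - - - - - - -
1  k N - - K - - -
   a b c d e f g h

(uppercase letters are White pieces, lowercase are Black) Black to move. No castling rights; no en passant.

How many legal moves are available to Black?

Black to move; king on a1.
In check: yes, from the white knight on b3.
Legal moves: Kxa2, Kxb1.
Count: 2.

2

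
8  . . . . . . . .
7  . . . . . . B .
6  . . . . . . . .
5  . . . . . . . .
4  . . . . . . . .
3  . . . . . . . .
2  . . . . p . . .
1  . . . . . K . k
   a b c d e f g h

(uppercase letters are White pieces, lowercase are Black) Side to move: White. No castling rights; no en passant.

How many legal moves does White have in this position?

3

White to move; king on f1.
In check: yes, from the black pawn on e2.
Legal moves: Kf2, Kxe2, Ke1.
Count: 3.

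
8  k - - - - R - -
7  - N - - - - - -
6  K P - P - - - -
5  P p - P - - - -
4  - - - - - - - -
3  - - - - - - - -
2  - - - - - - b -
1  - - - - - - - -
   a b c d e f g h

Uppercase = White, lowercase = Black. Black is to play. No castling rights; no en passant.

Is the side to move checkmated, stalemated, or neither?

checkmate

Black to move; black king on a8.
In check: yes, from the white rook on f8.
King squares — a7: attacked by Ka6; b7: attacked by Ka6; b8: attacked by Rf8.
Legal moves for Black: none.
In check with no legal moves → checkmate.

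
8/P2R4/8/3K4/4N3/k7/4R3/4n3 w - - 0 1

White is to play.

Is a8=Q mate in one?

After a8=Q: black king on a3; in check: yes, from the white queen on a8.
Black has 2 legal replies: Kb4, Kb3.
In check but a legal move exists → not checkmate.

no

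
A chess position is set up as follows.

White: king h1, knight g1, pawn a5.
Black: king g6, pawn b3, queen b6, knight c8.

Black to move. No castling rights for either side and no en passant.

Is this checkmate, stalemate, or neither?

Black to move; black king on g6.
In check: no.
Legal moves for Black include: Ne7, Na7, Nd6, Kh7, Kg7, Kf7, Kh6, Kf6, Kh5, Kg5, Kf5, Qd8, Qb8, Qc7, Qb7+, Qa7, Qf6, Qe6, ... (list truncated; more exist).
Black has legal moves and is not in check → neither.

neither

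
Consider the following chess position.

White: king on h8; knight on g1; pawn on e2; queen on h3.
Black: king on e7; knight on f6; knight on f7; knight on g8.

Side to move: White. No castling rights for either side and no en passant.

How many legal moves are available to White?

1

White to move; king on h8.
In check: yes, from the black knight on f7.
Legal moves: Kg7.
Count: 1.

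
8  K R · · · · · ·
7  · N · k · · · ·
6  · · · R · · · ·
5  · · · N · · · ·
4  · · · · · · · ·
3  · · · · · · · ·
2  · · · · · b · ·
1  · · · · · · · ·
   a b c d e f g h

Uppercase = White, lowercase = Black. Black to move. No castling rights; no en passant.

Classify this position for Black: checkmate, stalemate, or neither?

checkmate

Black to move; black king on d7.
In check: yes, from the white rook on d6.
King squares — c6: attacked by Rd6; d6: attacked by Nb7; e6: attacked by Rd6; c7: attacked by Nd5; e7: attacked by Nd5; c8: attacked by Rb8; d8: attacked by Rd6; e8: attacked by Rb8.
Legal moves for Black: none.
In check with no legal moves → checkmate.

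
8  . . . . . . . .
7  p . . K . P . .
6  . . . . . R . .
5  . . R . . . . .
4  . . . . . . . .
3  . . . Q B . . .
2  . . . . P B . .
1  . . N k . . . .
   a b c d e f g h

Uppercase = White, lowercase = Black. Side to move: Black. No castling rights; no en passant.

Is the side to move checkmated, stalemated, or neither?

checkmate

Black to move; black king on d1.
In check: yes, from the white queen on d3.
King squares — c1: attacked by Be3; e1: attacked by Bf2; c2: attacked by Qd3; d2: attacked by Qd3; e2: attacked by Nc1.
Legal moves for Black: none.
In check with no legal moves → checkmate.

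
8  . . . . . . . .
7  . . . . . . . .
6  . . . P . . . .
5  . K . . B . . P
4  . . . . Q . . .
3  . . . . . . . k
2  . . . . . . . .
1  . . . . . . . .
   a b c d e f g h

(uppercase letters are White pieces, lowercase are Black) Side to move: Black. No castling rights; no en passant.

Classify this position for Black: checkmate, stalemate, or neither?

stalemate

Black to move; black king on h3.
In check: no.
King squares — g2: attacked by Qe4; h2: attacked by Be5; g3: attacked by Be5; g4: attacked by Qe4; h4: attacked by Qe4.
Legal moves for Black: none.
Not in check and no legal moves → stalemate.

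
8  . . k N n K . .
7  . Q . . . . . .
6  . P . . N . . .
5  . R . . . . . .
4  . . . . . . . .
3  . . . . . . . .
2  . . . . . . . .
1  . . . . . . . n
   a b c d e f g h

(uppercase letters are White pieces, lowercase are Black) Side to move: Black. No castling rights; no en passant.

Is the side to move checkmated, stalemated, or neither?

Black to move; black king on c8.
In check: yes, from the white queen on b7.
King squares — b7: attacked by Nd8; c7: attacked by Pb6; d7: attacked by Qb7; b8: attacked by Qb7; d8: attacked by Ne6.
Legal moves for Black: none.
In check with no legal moves → checkmate.

checkmate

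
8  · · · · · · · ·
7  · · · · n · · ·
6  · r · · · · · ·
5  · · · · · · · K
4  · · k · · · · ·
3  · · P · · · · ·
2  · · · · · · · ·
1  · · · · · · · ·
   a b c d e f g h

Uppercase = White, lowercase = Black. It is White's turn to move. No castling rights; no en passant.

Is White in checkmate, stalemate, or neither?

White to move; white king on h5.
In check: no.
Legal moves for White: Kg5, Kh4, Kg4.
White has 3 legal moves and is not in check → neither.

neither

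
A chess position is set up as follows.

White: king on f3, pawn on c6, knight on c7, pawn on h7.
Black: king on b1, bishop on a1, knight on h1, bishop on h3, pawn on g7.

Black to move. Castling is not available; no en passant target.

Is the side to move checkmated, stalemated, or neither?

neither

Black to move; black king on b1.
In check: no.
Legal moves for Black include: Bc8, Bd7, Be6, Bf5, Bg4+, Bg2+, Bf1, Ng3, Nf2, Kc2, Kb2, Ka2, Kc1, Bf6, Be5, Bd4, Bc3, Bb2, ... (list truncated; more exist).
Black has legal moves and is not in check → neither.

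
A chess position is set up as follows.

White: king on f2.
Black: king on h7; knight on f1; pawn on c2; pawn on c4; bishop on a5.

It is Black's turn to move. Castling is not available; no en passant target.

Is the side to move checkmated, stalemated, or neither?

neither

Black to move; black king on h7.
In check: no.
Legal moves for Black include: Kh8, Kg8, Kg7, Kh6, Kg6, Bd8, Bc7, Bb6+, Bb4, Bc3, Bd2, Be1+, Ng3, Ne3, Nh2, Nd2, c3, c1=Q, ... (list truncated; more exist).
Black has legal moves and is not in check → neither.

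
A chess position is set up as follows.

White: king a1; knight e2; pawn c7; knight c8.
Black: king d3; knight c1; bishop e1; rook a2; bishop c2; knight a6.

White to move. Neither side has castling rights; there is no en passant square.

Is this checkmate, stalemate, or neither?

checkmate

White to move; white king on a1.
In check: yes, from the black rook on a2.
King squares — b1: attacked by Bc2; a2: attacked by Nc1; b2: attacked by Ra2.
Legal moves for White: none.
In check with no legal moves → checkmate.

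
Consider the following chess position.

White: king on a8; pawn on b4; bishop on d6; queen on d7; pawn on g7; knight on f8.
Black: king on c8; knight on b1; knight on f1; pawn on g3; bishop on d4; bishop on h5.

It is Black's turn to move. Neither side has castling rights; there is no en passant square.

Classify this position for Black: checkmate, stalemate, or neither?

Black to move; black king on c8.
In check: yes, from the white queen on d7.
King squares — b7: attacked by Qd7; c7: attacked by Bd6; d7: attacked by Nf8; b8: attacked by Bd6; d8: attacked by Qd7.
Legal moves for Black: none.
In check with no legal moves → checkmate.

checkmate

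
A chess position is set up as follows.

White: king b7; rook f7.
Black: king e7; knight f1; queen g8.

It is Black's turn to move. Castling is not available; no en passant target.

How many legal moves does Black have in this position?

Black to move; king on e7.
In check: yes, from the white rook on f7.
Legal moves: Ke8, Kd8, Kxf7, Ke6, Kd6, Qxf7.
Count: 6.

6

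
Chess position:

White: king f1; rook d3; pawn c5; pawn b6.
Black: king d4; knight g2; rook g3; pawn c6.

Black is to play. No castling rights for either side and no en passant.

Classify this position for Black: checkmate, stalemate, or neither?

neither

Black to move; black king on d4.
In check: yes, from the white rook on d3.
King squares — c3: attacked by Rd3; d3: available; e3: attacked by Rd3; c4: available; e4: available; c5: available; d5: attacked by Rd3; e5: available.
Legal moves for Black: Ke5, Kxc5, Ke4, Kc4, Kxd3, Rxd3.
Black is in check but has 6 legal moves → neither.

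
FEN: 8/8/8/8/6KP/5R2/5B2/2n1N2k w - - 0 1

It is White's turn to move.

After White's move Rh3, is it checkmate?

After Rh3: black king on h1; in check: yes, from the white rook on h3.
King squares — g1: attacked by Bf2; g2: attacked by Ne1; h2: attacked by Rh3.
Black has no legal moves → checkmate.

yes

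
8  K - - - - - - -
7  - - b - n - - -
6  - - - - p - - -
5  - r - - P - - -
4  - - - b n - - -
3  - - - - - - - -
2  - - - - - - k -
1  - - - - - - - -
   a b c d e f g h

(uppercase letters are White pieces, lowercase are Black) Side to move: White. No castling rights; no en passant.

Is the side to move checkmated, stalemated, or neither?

stalemate

White to move; white king on a8.
In check: no.
King squares — a7: attacked by Bd4; b7: attacked by Rb5; b8: attacked by Rb5.
Legal moves for White: none.
Not in check and no legal moves → stalemate.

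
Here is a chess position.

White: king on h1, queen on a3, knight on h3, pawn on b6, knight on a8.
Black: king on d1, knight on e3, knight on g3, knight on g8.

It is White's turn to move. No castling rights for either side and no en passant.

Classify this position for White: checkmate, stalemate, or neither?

neither

White to move; white king on h1.
In check: yes, from the black knight on g3.
King squares — g1: available; g2: attacked by Ne3; h2: available.
Legal moves for White: Kh2, Kg1.
White is in check but has 2 legal moves → neither.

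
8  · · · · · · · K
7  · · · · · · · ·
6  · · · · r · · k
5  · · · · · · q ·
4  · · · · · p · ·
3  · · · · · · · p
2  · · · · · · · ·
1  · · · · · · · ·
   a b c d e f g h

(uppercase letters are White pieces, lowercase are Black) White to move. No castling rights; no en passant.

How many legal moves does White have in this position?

0

White to move; king on h8.
In check: no.
Legal moves: none.
Count: 0.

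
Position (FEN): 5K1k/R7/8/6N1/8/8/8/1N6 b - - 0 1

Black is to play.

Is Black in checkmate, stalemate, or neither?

Black to move; black king on h8.
In check: no.
King squares — g7: attacked by Ra7; h7: attacked by Ng5; g8: attacked by Kf8.
Legal moves for Black: none.
Not in check and no legal moves → stalemate.

stalemate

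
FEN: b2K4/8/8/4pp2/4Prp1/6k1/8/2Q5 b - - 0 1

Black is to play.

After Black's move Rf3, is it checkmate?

After Rf3: white king on d8; in check: no.
White is not in check, so this cannot be checkmate.

no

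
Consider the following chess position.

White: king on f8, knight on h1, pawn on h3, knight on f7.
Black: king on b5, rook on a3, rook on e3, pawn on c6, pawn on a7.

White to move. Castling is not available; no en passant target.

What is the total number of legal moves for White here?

11

White to move; king on f8.
In check: no.
Legal moves: Kg8, Kg7, Nh8, Nd8, Nh6, Nd6+, Ng5, Ne5, Ng3, Nf2, h4.
Count: 11.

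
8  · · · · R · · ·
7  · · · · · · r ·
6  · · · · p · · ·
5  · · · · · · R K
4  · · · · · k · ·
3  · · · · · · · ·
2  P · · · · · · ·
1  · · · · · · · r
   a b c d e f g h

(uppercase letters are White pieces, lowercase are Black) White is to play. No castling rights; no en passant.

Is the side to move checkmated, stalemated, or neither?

checkmate

White to move; white king on h5.
In check: yes, from the black rook on h1.
King squares — g4: attacked by Kf4; h4: attacked by Rh1; g5: own rook; g6: attacked by Rg7; h6: attacked by Rh1.
Legal moves for White: none.
In check with no legal moves → checkmate.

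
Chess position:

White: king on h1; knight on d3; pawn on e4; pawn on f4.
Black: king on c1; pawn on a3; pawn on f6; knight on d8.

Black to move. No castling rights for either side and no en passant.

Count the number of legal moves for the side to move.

4

Black to move; king on c1.
In check: yes, from the white knight on d3.
Legal moves: Kd2, Kc2, Kd1, Kb1.
Count: 4.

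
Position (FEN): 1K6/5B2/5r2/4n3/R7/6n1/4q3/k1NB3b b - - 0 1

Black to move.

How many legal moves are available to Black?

3

Black to move; king on a1.
In check: yes, from the white rook on a4.
Legal moves: Kb2, Kb1, Qa2.
Count: 3.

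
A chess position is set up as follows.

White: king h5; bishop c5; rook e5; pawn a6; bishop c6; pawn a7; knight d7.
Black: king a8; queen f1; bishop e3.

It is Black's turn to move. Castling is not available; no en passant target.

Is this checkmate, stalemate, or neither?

Black to move; black king on a8.
In check: yes, from the white bishop on c6.
King squares — a7: attacked by Bc5; b7: attacked by Pa6; b8: attacked by Pa7.
Legal moves for Black: none.
In check with no legal moves → checkmate.

checkmate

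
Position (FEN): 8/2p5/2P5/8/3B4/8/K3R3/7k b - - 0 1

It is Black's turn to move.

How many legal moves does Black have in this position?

0

Black to move; king on h1.
In check: no.
Legal moves: none.
Count: 0.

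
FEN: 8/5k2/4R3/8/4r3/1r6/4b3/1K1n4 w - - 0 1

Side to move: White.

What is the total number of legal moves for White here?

4

White to move; king on b1.
In check: yes, from the black rook on b3.
Legal moves: Kc2, Ka2, Kc1, Ka1.
Count: 4.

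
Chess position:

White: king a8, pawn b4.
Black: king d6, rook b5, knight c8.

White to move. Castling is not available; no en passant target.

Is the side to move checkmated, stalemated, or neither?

stalemate

White to move; white king on a8.
In check: no.
King squares — a7: attacked by Nc8; b7: attacked by Rb5; b8: attacked by Rb5.
Legal moves for White: none.
Not in check and no legal moves → stalemate.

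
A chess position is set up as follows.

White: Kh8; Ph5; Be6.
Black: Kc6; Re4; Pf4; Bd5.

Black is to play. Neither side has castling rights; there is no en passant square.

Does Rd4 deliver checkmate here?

After Rd4: white king on h8; in check: no.
White is not in check, so this cannot be checkmate.

no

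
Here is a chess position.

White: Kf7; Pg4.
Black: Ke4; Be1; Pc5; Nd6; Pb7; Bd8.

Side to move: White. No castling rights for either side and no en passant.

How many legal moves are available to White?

White to move; king on f7.
In check: yes, from the black knight on d6.
Legal moves: Kg8, Kf8, Kg7, Kg6, Ke6.
Count: 5.

5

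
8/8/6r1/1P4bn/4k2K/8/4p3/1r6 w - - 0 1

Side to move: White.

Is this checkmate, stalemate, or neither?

neither

White to move; white king on h4.
In check: yes, from the black bishop on g5.
King squares — g3: attacked by Nh5; h3: available; g4: available; g5: attacked by Rg6; h5: available.
Legal moves for White: Kxh5, Kg4, Kh3.
White is in check but has 3 legal moves → neither.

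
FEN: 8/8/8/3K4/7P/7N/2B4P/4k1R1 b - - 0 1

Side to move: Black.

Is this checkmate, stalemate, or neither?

Black to move; black king on e1.
In check: yes, from the white rook on g1.
Legal moves for Black: Ke2, Kd2.
Black is in check but has 2 legal moves → neither.

neither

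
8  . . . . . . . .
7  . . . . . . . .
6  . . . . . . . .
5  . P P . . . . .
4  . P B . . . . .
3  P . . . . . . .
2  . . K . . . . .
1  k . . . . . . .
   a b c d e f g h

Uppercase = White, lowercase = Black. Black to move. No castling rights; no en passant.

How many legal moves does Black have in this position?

Black to move; king on a1.
In check: no.
Legal moves: none.
Count: 0.

0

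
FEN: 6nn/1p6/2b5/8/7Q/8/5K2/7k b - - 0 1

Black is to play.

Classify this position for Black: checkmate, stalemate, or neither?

Black to move; black king on h1.
In check: yes, from the white queen on h4.
King squares — g1: attacked by Kf2; g2: attacked by Kf2; h2: attacked by Qh4.
Legal moves for Black: none.
In check with no legal moves → checkmate.

checkmate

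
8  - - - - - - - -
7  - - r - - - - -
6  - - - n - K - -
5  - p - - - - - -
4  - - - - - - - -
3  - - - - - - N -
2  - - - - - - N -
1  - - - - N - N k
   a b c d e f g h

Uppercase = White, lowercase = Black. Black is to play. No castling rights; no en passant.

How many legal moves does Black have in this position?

Black to move; king on h1.
In check: yes, from the white knight on g3.
Legal moves: Kh2, Kxg1.
Count: 2.

2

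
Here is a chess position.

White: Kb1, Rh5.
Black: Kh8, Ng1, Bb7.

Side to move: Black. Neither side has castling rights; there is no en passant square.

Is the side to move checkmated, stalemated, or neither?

neither

Black to move; black king on h8.
In check: yes, from the white rook on h5.
King squares — g7: available; h7: attacked by Rh5; g8: available.
Legal moves for Black: Kg8, Kg7.
Black is in check but has 2 legal moves → neither.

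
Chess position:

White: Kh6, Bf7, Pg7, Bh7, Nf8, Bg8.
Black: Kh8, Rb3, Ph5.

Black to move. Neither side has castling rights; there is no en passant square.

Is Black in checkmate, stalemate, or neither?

Black to move; black king on h8.
In check: yes, from the white pawn on g7.
King squares — g7: attacked by Kh6; h7: attacked by Kh6; g8: attacked by Bf7.
Legal moves for Black: none.
In check with no legal moves → checkmate.

checkmate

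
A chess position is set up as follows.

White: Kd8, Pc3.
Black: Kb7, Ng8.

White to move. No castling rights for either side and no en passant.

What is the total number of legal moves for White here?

White to move; king on d8.
In check: no.
Legal moves: Ke8, Kd7, c4.
Count: 3.

3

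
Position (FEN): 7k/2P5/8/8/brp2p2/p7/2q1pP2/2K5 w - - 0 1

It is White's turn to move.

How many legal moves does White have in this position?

0

White to move; king on c1.
In check: yes, from the black queen on c2.
Legal moves: none.
Count: 0.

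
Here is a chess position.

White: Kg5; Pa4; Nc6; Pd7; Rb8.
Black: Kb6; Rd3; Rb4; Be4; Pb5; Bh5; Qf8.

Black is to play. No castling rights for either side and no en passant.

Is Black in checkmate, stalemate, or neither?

Black to move; black king on b6.
In check: yes, from the white rook on b8.
Legal moves for Black: Kc7, Kxc6, Ka6, Kc5, Qxb8.
Black is in check but has 5 legal moves → neither.

neither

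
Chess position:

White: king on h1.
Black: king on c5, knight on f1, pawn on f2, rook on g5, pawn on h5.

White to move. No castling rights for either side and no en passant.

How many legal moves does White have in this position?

White to move; king on h1.
In check: no.
Legal moves: none.
Count: 0.

0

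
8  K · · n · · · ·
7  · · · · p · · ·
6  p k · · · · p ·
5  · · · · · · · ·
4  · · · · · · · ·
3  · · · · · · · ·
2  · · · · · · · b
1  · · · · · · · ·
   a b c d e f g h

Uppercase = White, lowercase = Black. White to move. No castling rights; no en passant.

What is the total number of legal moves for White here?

0

White to move; king on a8.
In check: no.
Legal moves: none.
Count: 0.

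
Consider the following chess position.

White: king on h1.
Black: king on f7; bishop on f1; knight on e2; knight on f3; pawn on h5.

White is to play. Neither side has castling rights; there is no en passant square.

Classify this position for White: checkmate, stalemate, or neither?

stalemate

White to move; white king on h1.
In check: no.
King squares — g1: attacked by Ne2; g2: attacked by Bf1; h2: attacked by Nf3.
Legal moves for White: none.
Not in check and no legal moves → stalemate.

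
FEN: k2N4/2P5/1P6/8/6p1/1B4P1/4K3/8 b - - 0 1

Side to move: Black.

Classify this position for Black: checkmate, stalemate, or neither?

Black to move; black king on a8.
In check: no.
King squares — a7: attacked by Pb6; b7: attacked by Nd8; b8: attacked by Pc7.
Legal moves for Black: none.
Not in check and no legal moves → stalemate.

stalemate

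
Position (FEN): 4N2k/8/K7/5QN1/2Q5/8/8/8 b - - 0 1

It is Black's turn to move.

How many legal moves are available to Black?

Black to move; king on h8.
In check: no.
Legal moves: none.
Count: 0.

0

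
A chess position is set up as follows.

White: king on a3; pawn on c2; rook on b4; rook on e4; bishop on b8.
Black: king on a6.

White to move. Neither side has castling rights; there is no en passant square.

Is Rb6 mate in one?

no

After Rb6: black king on a6; in check: yes, from the white rook on b6.
Black has 2 legal replies: Kxb6, Ka5.
In check but a legal move exists → not checkmate.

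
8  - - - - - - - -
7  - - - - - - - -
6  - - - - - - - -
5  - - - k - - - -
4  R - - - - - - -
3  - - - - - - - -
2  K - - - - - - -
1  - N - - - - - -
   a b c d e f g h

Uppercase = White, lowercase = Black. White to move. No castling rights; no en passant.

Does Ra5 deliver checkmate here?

no

After Ra5: black king on d5; in check: yes, from the white rook on a5.
Black has 6 legal replies: Ke6, Kd6, Kc6, Ke4, Kd4, Kc4.
In check but a legal move exists → not checkmate.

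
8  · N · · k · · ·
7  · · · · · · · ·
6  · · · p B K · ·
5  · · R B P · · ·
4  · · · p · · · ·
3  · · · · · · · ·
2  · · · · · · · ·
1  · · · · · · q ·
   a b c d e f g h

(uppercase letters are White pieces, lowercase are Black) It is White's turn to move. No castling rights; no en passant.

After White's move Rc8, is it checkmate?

yes

After Rc8: black king on e8; in check: yes, from the white rook on c8.
King squares — d7: attacked by Be6; e7: attacked by Kf6; f7: attacked by Be6; d8: attacked by Rc8; f8: attacked by Rc8.
Black has no legal moves → checkmate.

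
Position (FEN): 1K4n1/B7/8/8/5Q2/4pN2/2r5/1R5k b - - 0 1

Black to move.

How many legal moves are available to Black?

2

Black to move; king on h1.
In check: yes, from the white rook on b1.
Legal moves: Kg2, Rc1.
Count: 2.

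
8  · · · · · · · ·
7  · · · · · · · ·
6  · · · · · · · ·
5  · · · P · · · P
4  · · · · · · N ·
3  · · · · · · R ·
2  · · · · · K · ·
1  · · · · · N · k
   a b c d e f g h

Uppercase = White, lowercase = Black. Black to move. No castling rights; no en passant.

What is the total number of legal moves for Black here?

0

Black to move; king on h1.
In check: no.
Legal moves: none.
Count: 0.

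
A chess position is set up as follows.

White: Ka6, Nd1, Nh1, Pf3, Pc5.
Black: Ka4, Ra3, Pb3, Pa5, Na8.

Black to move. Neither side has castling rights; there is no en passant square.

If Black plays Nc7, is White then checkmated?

After Nc7: white king on a6; in check: yes, from the black knight on c7.
White has 3 legal replies: Kb7, Ka7, Kb6.
In check but a legal move exists → not checkmate.

no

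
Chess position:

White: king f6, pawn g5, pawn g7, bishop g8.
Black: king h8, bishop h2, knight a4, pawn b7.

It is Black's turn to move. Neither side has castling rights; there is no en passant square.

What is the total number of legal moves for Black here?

1

Black to move; king on h8.
In check: yes, from the white pawn on g7.
Legal moves: Kxg8.
Count: 1.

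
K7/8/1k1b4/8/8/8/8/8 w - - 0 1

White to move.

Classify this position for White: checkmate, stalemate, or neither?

stalemate

White to move; white king on a8.
In check: no.
King squares — a7: attacked by Kb6; b7: attacked by Kb6; b8: attacked by Bd6.
Legal moves for White: none.
Not in check and no legal moves → stalemate.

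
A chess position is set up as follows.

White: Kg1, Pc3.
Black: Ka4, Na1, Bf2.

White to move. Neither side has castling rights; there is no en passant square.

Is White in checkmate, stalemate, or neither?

neither

White to move; white king on g1.
In check: yes, from the black bishop on f2.
King squares — f1: available; h1: available; f2: available; g2: available; h2: available.
Legal moves for White: Kh2, Kg2, Kxf2, Kh1, Kf1.
White is in check but has 5 legal moves → neither.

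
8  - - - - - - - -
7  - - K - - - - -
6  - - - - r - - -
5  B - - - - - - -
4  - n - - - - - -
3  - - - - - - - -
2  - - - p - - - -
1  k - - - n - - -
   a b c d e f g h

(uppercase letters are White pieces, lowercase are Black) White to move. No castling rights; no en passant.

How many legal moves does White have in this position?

White to move; king on c7.
In check: no.
Legal moves: Kd8, Kc8, Kb8, Kd7, Kb7, Bb6, Bxb4.
Count: 7.

7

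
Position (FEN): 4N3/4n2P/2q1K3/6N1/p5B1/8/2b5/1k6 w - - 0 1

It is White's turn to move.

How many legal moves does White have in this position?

4

White to move; king on e6.
In check: yes, from the black queen on c6.
Legal moves: Kf7, Kxe7, Ke5, Nd6.
Count: 4.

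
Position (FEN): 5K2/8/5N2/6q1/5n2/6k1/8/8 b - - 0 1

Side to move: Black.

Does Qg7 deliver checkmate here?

no

After Qg7: white king on f8; in check: yes, from the black queen on g7.
White has 2 legal replies: Ke8, Kxg7.
In check but a legal move exists → not checkmate.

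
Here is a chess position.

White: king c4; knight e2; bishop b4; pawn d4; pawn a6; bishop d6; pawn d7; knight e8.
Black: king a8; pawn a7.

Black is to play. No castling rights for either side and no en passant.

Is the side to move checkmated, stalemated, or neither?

Black to move; black king on a8.
In check: no.
King squares — a7: own pawn; b7: attacked by Pa6; b8: attacked by Bd6.
Legal moves for Black: none.
Not in check and no legal moves → stalemate.

stalemate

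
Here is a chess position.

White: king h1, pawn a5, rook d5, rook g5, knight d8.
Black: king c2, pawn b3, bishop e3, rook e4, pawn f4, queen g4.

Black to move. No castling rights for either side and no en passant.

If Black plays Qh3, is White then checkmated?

After Qh3: white king on h1; in check: yes, from the black queen on h3.
King squares — g1: attacked by Be3; g2: attacked by Qh3; h2: attacked by Qh3.
White has no legal moves → checkmate.

yes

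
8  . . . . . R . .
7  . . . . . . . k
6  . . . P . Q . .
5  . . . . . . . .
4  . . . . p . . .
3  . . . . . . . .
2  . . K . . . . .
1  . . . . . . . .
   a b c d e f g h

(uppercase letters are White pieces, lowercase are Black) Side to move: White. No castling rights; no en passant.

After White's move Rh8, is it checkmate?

After Rh8: black king on h7; in check: yes, from the white rook on h8.
King squares — g6: attacked by Qf6; h6: attacked by Qf6; g7: attacked by Qf6; g8: attacked by Rh8; h8: attacked by Qf6.
Black has no legal moves → checkmate.

yes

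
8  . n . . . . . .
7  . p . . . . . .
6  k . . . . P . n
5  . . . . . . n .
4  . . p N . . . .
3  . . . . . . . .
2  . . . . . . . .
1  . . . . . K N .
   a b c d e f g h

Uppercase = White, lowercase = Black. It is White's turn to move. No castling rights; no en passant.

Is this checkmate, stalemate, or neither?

White to move; white king on f1.
In check: no.
Legal moves for White: Ne6, Nc6, Nf5, Nb5, Ndf3, Nb3, Nde2, Nc2, Nh3, Ngf3, Nge2, Kg2, Kf2, Ke2, Ke1, f7.
White has 16 legal moves and is not in check → neither.

neither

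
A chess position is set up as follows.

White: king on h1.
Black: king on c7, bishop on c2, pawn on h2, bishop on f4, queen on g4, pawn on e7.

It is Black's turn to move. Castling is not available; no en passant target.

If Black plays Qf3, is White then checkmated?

yes

After Qf3: white king on h1; in check: yes, from the black queen on f3.
King squares — g1: attacked by Ph2; g2: attacked by Qf3; h2: attacked by Bf4.
White has no legal moves → checkmate.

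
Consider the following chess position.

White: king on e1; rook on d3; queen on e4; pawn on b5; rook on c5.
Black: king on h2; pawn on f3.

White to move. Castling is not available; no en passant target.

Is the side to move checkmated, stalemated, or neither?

White to move; white king on e1.
In check: no.
Legal moves for White include: Rc8, Rc7, Rc6, Rh5+, Rg5, Rf5, Re5, Rcd5, Rc4, Rcc3, Rc2+, Rc1, Qe8, Qa8, Qh7+, Qe7, Qb7, Qg6, ... (list truncated; more exist).
White has legal moves and is not in check → neither.

neither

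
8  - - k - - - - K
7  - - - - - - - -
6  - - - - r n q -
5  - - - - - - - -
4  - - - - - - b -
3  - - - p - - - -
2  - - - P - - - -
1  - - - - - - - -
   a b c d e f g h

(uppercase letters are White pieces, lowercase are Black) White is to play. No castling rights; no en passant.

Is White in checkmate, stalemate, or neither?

stalemate

White to move; white king on h8.
In check: no.
King squares — g7: attacked by Qg6; h7: attacked by Nf6; g8: attacked by Nf6.
Legal moves for White: none.
Not in check and no legal moves → stalemate.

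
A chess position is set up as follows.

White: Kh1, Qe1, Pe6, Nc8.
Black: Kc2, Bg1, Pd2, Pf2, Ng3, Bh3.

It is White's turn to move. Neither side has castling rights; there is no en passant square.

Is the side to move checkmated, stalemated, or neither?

checkmate

White to move; white king on h1.
In check: yes, from the black knight on g3.
King squares — g1: attacked by Pf2; g2: attacked by Bh3; h2: attacked by Bg1.
Legal moves for White: none.
In check with no legal moves → checkmate.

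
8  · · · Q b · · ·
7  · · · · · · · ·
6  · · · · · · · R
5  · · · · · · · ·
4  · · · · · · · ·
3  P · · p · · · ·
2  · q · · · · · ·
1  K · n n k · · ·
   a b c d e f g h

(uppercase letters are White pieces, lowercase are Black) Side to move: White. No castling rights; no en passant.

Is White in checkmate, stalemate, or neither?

White to move; white king on a1.
In check: yes, from the black queen on b2.
King squares — b1: attacked by Qb2; a2: attacked by Nc1; b2: attacked by Nd1.
Legal moves for White: none.
In check with no legal moves → checkmate.

checkmate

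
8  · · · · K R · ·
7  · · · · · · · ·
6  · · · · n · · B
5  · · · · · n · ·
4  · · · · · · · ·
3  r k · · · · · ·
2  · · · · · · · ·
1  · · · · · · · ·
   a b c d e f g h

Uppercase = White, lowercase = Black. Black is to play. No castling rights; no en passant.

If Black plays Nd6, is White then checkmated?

no

After Nd6: white king on e8; in check: yes, from the black knight on d6.
White has 2 legal replies: Ke7, Kd7.
In check but a legal move exists → not checkmate.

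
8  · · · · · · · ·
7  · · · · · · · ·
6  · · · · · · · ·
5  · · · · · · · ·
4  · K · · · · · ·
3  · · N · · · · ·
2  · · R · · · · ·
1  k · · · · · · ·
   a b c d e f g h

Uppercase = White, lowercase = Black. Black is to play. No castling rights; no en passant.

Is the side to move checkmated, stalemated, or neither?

Black to move; black king on a1.
In check: no.
King squares — b1: attacked by Nc3; a2: attacked by Rc2; b2: attacked by Rc2.
Legal moves for Black: none.
Not in check and no legal moves → stalemate.

stalemate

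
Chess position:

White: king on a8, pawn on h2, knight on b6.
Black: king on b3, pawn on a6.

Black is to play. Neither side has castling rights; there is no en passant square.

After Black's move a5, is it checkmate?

no

After a5: white king on a8; in check: no.
White is not in check, so this cannot be checkmate.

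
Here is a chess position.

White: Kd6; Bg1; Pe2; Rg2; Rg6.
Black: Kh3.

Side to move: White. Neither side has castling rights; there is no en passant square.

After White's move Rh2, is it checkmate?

After Rh2: black king on h3; in check: yes, from the white rook on h2.
King squares — g2: attacked by Rh2; h2: attacked by Bg1; g3: attacked by Rg6; g4: attacked by Rg6; h4: attacked by Rh2.
Black has no legal moves → checkmate.

yes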